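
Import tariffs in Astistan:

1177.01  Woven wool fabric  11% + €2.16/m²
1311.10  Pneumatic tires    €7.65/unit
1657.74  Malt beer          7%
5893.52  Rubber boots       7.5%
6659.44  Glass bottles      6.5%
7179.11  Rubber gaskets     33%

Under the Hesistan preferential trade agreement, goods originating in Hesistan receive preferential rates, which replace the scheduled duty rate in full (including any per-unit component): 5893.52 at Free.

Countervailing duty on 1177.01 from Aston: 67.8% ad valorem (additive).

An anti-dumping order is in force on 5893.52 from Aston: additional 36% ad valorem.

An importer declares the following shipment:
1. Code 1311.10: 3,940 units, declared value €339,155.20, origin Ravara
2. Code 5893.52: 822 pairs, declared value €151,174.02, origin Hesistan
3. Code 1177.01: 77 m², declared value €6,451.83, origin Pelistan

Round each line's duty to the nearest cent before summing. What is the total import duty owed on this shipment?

€31,017.02

Line 1 (1311.10, Ravara, 3,940 units, €339,155.20):
Base rate for 1311.10 is €7.65/unit.
Duty = 3,940 × €7.65 = €30,141.00.
Line 2 (5893.52, Hesistan, 822 pairs, €151,174.02):
Base rate for 5893.52 is 7.5%.
Origin Hesistan qualifies under the Astistan–Hesistan agreement and 5893.52 is covered: preferential rate Free applies instead.
The additional-duty order on 5893.52 targets Aston, not Hesistan; it does not apply.
Duty = €151,174.02 × 0% = €0.00.
Line 3 (1177.01, Pelistan, 77 m², €6,451.83):
Base rate for 1177.01 is 11% + €2.16/m².
The additional-duty order on 1177.01 targets Aston, not Pelistan; it does not apply.
Duty = €6,451.83 × 11% + 77 × €2.16 = €876.02.
Total = €30,141.00 + €0.00 + €876.02 = €31,017.02.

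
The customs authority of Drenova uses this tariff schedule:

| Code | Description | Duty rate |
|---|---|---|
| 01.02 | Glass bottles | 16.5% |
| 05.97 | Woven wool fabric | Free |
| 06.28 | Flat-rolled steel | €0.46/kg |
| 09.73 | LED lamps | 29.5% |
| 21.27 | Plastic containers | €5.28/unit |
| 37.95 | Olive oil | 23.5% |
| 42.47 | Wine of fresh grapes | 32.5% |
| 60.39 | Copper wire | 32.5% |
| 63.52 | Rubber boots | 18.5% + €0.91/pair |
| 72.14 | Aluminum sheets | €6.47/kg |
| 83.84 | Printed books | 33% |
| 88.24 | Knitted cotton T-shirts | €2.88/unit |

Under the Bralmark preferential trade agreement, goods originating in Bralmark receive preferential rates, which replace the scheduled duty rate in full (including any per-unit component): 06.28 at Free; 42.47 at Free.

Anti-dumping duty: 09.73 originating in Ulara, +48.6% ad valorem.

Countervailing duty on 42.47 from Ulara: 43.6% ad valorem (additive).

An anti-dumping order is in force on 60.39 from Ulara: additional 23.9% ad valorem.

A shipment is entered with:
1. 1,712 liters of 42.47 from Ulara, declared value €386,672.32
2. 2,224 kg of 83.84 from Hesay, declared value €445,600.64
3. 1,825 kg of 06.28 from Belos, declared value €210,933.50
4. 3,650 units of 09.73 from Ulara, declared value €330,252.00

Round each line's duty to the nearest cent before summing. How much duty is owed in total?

Line 1 (42.47, Ulara, 1,712 liters, €386,672.32):
Base rate for 42.47 is 32.5%.
42.47 has an FTA preferential rate, but origin Ulara is not Bralmark; base rate stands.
Additional duty on 42.47 from Ulara: +43.6%. Applied ad valorem rate: 32.5% + 43.6% = 76.1%.
Duty = €386,672.32 × 76.1% = €294,257.64.
Line 2 (83.84, Hesay, 2,224 kg, €445,600.64):
Base rate for 83.84 is 33%.
Duty = €445,600.64 × 33% = €147,048.21.
Line 3 (06.28, Belos, 1,825 kg, €210,933.50):
Base rate for 06.28 is €0.46/kg.
06.28 has an FTA preferential rate, but origin Belos is not Bralmark; base rate stands.
Duty = 1,825 × €0.46 = €839.50.
Line 4 (09.73, Ulara, 3,650 units, €330,252.00):
Base rate for 09.73 is 29.5%.
Additional duty on 09.73 from Ulara: +48.6%. Applied ad valorem rate: 29.5% + 48.6% = 78.1%.
Duty = €330,252.00 × 78.1% = €257,926.81.
Total = €294,257.64 + €147,048.21 + €839.50 + €257,926.81 = €700,072.16.

€700,072.16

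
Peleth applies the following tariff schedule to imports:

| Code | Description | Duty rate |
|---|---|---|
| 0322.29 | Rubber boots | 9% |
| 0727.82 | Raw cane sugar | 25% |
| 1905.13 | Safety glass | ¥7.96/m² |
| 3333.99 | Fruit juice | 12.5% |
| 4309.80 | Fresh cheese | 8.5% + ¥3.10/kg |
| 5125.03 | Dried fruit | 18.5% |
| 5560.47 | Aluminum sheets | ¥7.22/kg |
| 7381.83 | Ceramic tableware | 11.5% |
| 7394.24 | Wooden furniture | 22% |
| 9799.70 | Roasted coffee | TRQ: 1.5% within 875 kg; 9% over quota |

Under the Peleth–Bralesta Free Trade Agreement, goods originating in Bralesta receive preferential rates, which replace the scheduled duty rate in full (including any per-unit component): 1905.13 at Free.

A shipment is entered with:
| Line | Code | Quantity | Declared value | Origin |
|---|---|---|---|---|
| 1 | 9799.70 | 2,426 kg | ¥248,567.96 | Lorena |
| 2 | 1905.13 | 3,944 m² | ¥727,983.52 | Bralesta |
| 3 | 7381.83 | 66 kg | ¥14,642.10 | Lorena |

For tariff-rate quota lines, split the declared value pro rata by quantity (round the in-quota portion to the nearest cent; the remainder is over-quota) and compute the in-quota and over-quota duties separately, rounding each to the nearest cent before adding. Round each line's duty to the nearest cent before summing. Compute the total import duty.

Line 1 (9799.70, Lorena, 2,426 kg, ¥248,567.96):
Code 9799.70 is under a tariff-rate quota (threshold 875 kg). In-quota: 875 kg at 1.5%; over-quota: 1,551 kg at 9%.
Pro-rata value split: in-quota = ¥248,567.96 × 875/2,426 = ¥89,652.50; over-quota = ¥248,567.96 − ¥89,652.50 = ¥158,915.46.
In-quota duty = ¥89,652.50 × 1.5% = ¥1,344.79. Over-quota duty = ¥158,915.46 × 9% = ¥14,302.39.
Line duty = ¥1,344.79 + ¥14,302.39 = ¥15,647.18.
Line 2 (1905.13, Bralesta, 3,944 m², ¥727,983.52):
Base rate for 1905.13 is ¥7.96/m².
Origin Bralesta qualifies under the Peleth–Bralesta agreement and 1905.13 is covered: preferential rate Free applies instead.
Duty = ¥727,983.52 × 0% = ¥0.00.
Line 3 (7381.83, Lorena, 66 kg, ¥14,642.10):
Base rate for 7381.83 is 11.5%.
Duty = ¥14,642.10 × 11.5% = ¥1,683.84.
Total = ¥15,647.18 + ¥0.00 + ¥1,683.84 = ¥17,331.02.

¥17,331.02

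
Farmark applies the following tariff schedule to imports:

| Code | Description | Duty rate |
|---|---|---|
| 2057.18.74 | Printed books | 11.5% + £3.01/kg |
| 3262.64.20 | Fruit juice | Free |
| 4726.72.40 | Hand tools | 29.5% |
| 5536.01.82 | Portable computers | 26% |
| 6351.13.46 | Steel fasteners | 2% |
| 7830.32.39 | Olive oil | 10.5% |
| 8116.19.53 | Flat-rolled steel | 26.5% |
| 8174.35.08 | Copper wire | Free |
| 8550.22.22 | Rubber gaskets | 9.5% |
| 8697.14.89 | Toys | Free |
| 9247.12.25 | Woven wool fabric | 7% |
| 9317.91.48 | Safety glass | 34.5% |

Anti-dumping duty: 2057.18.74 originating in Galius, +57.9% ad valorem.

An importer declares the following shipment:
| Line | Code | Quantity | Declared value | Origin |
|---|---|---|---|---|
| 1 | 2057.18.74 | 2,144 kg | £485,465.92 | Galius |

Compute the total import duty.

£343,366.79

Line 1 (2057.18.74, Galius, 2,144 kg, £485,465.92):
Base rate for 2057.18.74 is 11.5% + £3.01/kg.
Additional duty on 2057.18.74 from Galius: +57.9%. Applied ad valorem rate: 11.5% + 57.9% = 69.4%.
Duty = £485,465.92 × 69.4% + 2,144 × £3.01 = £343,366.79.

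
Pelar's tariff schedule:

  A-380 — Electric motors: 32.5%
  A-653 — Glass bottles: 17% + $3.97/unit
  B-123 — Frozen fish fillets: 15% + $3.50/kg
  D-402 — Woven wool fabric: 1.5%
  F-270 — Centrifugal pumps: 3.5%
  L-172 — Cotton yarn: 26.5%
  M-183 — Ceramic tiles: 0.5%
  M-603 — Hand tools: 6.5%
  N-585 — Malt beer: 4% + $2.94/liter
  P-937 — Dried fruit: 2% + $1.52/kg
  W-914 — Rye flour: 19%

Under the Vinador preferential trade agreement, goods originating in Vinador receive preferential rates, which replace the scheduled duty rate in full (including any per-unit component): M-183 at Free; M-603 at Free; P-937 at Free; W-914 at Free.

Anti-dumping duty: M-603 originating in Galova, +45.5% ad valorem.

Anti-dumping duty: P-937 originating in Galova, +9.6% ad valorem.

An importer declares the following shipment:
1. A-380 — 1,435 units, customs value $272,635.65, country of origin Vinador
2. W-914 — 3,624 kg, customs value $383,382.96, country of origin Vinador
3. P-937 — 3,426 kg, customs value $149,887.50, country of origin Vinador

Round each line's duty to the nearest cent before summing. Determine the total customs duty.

Line 1 (A-380, Vinador, 1,435 units, $272,635.65):
Base rate for A-380 is 32.5%.
Origin Vinador is the FTA partner but A-380 is not on the preference list; base rate stands.
Duty = $272,635.65 × 32.5% = $88,606.59.
Line 2 (W-914, Vinador, 3,624 kg, $383,382.96):
Base rate for W-914 is 19%.
Origin Vinador qualifies under the Pelar–Vinador agreement and W-914 is covered: preferential rate Free applies instead.
Duty = $383,382.96 × 0% = $0.00.
Line 3 (P-937, Vinador, 3,426 kg, $149,887.50):
Base rate for P-937 is 2% + $1.52/kg.
Origin Vinador qualifies under the Pelar–Vinador agreement and P-937 is covered: preferential rate Free applies instead.
The additional-duty order on P-937 targets Galova, not Vinador; it does not apply.
Duty = $149,887.50 × 0% = $0.00.
Total = $88,606.59 + $0.00 + $0.00 = $88,606.59.

$88,606.59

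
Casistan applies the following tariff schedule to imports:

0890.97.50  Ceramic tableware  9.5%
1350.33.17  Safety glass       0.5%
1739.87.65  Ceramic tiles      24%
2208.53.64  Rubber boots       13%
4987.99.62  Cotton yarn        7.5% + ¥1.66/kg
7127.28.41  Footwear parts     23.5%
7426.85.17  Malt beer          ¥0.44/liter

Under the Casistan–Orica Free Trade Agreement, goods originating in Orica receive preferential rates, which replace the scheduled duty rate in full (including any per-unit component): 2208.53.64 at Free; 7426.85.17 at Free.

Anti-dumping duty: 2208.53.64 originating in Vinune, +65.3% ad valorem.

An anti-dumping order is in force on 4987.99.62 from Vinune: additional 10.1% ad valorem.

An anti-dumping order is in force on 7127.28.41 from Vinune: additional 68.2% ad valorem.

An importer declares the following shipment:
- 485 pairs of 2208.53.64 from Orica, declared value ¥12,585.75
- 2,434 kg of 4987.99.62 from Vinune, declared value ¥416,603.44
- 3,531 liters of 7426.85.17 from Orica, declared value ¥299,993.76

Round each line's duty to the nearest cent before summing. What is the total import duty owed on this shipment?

¥77,362.65

Line 1 (2208.53.64, Orica, 485 pairs, ¥12,585.75):
Base rate for 2208.53.64 is 13%.
Origin Orica qualifies under the Casistan–Orica agreement and 2208.53.64 is covered: preferential rate Free applies instead.
The additional-duty order on 2208.53.64 targets Vinune, not Orica; it does not apply.
Duty = ¥12,585.75 × 0% = ¥0.00.
Line 2 (4987.99.62, Vinune, 2,434 kg, ¥416,603.44):
Base rate for 4987.99.62 is 7.5% + ¥1.66/kg.
Additional duty on 4987.99.62 from Vinune: +10.1%. Applied ad valorem rate: 7.5% + 10.1% = 17.6%.
Duty = ¥416,603.44 × 17.6% + 2,434 × ¥1.66 = ¥77,362.65.
Line 3 (7426.85.17, Orica, 3,531 liters, ¥299,993.76):
Base rate for 7426.85.17 is ¥0.44/liter.
Origin Orica qualifies under the Casistan–Orica agreement and 7426.85.17 is covered: preferential rate Free applies instead.
Duty = ¥299,993.76 × 0% = ¥0.00.
Total = ¥0.00 + ¥77,362.65 + ¥0.00 = ¥77,362.65.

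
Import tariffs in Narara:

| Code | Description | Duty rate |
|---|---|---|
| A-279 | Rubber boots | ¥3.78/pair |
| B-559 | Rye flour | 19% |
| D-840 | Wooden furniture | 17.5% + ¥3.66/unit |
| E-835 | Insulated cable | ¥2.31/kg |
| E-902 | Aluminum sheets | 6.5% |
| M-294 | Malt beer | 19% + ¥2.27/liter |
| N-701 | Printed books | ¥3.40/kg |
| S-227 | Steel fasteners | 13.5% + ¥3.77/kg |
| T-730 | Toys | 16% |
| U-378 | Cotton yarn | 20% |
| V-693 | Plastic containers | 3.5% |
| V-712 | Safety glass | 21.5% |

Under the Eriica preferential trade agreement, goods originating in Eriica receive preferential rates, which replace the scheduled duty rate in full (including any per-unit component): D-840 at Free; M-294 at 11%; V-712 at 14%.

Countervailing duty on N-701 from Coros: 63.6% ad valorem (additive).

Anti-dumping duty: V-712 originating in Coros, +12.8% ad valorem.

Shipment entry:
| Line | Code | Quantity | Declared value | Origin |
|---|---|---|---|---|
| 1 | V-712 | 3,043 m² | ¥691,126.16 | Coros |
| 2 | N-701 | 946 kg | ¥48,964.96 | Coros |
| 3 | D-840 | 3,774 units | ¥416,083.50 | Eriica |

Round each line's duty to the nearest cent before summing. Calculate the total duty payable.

¥271,414.38

Line 1 (V-712, Coros, 3,043 m², ¥691,126.16):
Base rate for V-712 is 21.5%.
V-712 has an FTA preferential rate, but origin Coros is not Eriica; base rate stands.
Additional duty on V-712 from Coros: +12.8%. Applied ad valorem rate: 21.5% + 12.8% = 34.3%.
Duty = ¥691,126.16 × 34.3% = ¥237,056.27.
Line 2 (N-701, Coros, 946 kg, ¥48,964.96):
Base rate for N-701 is ¥3.40/kg.
Additional duty on N-701 from Coros: +63.6% ad valorem. Applied ad valorem rate = 63.6%.
Duty = ¥48,964.96 × 63.6% + 946 × ¥3.40 = ¥34,358.11.
Line 3 (D-840, Eriica, 3,774 units, ¥416,083.50):
Base rate for D-840 is 17.5% + ¥3.66/unit.
Origin Eriica qualifies under the Narara–Eriica agreement and D-840 is covered: preferential rate Free applies instead.
Duty = ¥416,083.50 × 0% = ¥0.00.
Total = ¥237,056.27 + ¥34,358.11 + ¥0.00 = ¥271,414.38.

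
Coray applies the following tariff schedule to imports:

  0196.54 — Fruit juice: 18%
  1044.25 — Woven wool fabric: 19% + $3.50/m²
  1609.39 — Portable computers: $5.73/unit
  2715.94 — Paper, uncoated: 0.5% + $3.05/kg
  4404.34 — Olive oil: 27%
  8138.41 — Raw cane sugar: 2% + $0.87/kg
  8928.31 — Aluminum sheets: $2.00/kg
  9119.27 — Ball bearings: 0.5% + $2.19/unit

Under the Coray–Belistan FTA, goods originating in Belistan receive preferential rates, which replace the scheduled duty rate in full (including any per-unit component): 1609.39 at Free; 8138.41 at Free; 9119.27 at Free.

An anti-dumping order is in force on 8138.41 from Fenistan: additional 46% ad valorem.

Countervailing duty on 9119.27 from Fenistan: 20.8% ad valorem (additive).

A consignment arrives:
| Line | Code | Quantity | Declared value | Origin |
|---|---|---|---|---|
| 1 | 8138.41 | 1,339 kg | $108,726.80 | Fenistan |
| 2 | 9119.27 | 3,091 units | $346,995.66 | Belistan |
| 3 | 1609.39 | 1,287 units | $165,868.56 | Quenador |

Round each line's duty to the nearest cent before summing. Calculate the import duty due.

$60,728.30

Line 1 (8138.41, Fenistan, 1,339 kg, $108,726.80):
Base rate for 8138.41 is 2% + $0.87/kg.
8138.41 has an FTA preferential rate, but origin Fenistan is not Belistan; base rate stands.
Additional duty on 8138.41 from Fenistan: +46%. Applied ad valorem rate: 2% + 46% = 48%.
Duty = $108,726.80 × 48% + 1,339 × $0.87 = $53,353.79.
Line 2 (9119.27, Belistan, 3,091 units, $346,995.66):
Base rate for 9119.27 is 0.5% + $2.19/unit.
Origin Belistan qualifies under the Coray–Belistan agreement and 9119.27 is covered: preferential rate Free applies instead.
The additional-duty order on 9119.27 targets Fenistan, not Belistan; it does not apply.
Duty = $346,995.66 × 0% = $0.00.
Line 3 (1609.39, Quenador, 1,287 units, $165,868.56):
Base rate for 1609.39 is $5.73/unit.
1609.39 has an FTA preferential rate, but origin Quenador is not Belistan; base rate stands.
Duty = 1,287 × $5.73 = $7,374.51.
Total = $53,353.79 + $0.00 + $7,374.51 = $60,728.30.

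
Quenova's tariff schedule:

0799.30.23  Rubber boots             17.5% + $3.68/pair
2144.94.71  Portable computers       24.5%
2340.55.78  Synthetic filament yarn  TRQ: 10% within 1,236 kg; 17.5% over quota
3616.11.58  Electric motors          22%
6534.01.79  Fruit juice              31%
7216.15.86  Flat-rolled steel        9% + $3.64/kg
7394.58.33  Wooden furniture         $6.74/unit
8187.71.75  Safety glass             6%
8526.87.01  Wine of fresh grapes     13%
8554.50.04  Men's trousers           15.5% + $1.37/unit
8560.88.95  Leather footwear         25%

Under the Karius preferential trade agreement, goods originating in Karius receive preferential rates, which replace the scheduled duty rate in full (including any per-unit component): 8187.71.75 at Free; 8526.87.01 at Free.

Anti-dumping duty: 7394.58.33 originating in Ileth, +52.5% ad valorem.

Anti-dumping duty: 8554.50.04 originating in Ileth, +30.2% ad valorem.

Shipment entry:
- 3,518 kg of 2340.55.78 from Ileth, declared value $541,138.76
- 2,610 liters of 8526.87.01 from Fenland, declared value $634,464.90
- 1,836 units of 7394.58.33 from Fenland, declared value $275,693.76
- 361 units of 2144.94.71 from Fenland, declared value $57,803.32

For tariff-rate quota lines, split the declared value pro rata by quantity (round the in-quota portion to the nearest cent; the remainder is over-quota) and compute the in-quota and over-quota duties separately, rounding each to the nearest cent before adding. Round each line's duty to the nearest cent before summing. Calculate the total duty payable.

Line 1 (2340.55.78, Ileth, 3,518 kg, $541,138.76):
Code 2340.55.78 is under a tariff-rate quota (threshold 1,236 kg). In-quota: 1,236 kg at 10%; over-quota: 2,282 kg at 17.5%.
Pro-rata value split: in-quota = $541,138.76 × 1,236/3,518 = $190,121.52; over-quota = $541,138.76 − $190,121.52 = $351,017.24.
In-quota duty = $190,121.52 × 10% = $19,012.15. Over-quota duty = $351,017.24 × 17.5% = $61,428.02.
Line duty = $19,012.15 + $61,428.02 = $80,440.17.
Line 2 (8526.87.01, Fenland, 2,610 liters, $634,464.90):
Base rate for 8526.87.01 is 13%.
8526.87.01 has an FTA preferential rate, but origin Fenland is not Karius; base rate stands.
Duty = $634,464.90 × 13% = $82,480.44.
Line 3 (7394.58.33, Fenland, 1,836 units, $275,693.76):
Base rate for 7394.58.33 is $6.74/unit.
The additional-duty order on 7394.58.33 targets Ileth, not Fenland; it does not apply.
Duty = 1,836 × $6.74 = $12,374.64.
Line 4 (2144.94.71, Fenland, 361 units, $57,803.32):
Base rate for 2144.94.71 is 24.5%.
Duty = $57,803.32 × 24.5% = $14,161.81.
Total = $80,440.17 + $82,480.44 + $12,374.64 + $14,161.81 = $189,457.06.

$189,457.06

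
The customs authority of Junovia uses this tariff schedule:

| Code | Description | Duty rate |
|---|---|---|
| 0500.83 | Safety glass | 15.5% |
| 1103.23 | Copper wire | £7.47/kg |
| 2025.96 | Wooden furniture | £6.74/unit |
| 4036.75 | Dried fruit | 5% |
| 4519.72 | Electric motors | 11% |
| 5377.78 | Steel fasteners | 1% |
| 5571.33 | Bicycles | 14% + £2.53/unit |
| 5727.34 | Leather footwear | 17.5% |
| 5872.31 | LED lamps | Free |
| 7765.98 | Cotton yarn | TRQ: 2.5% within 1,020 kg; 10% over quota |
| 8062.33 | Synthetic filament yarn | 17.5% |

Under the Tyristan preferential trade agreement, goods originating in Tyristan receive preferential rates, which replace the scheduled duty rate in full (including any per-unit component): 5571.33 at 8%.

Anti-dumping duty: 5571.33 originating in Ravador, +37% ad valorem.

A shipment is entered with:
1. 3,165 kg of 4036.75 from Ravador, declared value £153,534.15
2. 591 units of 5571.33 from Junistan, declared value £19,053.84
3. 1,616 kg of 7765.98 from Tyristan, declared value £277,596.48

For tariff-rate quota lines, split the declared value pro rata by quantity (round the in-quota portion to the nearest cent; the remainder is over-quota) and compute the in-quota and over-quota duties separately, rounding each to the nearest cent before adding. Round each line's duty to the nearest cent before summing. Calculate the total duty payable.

£26,457.96

Line 1 (4036.75, Ravador, 3,165 kg, £153,534.15):
Base rate for 4036.75 is 5%.
Duty = £153,534.15 × 5% = £7,676.71.
Line 2 (5571.33, Junistan, 591 units, £19,053.84):
Base rate for 5571.33 is 14% + £2.53/unit.
5571.33 has an FTA preferential rate, but origin Junistan is not Tyristan; base rate stands.
The additional-duty order on 5571.33 targets Ravador, not Junistan; it does not apply.
Duty = £19,053.84 × 14% + 591 × £2.53 = £4,162.77.
Line 3 (7765.98, Tyristan, 1,616 kg, £277,596.48):
Code 7765.98 is under a tariff-rate quota (threshold 1,020 kg). In-quota: 1,020 kg at 2.5%; over-quota: 596 kg at 10%.
Pro-rata value split: in-quota = £277,596.48 × 1,020/1,616 = £175,215.60; over-quota = £277,596.48 − £175,215.60 = £102,380.88.
In-quota duty = £175,215.60 × 2.5% = £4,380.39. Over-quota duty = £102,380.88 × 10% = £10,238.09.
Line duty = £4,380.39 + £10,238.09 = £14,618.48.
Total = £7,676.71 + £4,162.77 + £14,618.48 = £26,457.96.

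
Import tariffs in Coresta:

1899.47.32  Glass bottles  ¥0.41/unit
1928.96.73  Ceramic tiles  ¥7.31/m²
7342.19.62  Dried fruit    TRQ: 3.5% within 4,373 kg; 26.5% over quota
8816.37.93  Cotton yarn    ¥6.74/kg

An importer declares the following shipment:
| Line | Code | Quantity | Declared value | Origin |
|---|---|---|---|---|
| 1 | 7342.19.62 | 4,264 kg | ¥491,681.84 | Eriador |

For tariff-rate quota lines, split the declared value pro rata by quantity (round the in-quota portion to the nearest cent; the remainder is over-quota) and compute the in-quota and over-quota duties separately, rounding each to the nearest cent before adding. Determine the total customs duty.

Line 1 (7342.19.62, Eriador, 4,264 kg, ¥491,681.84):
Code 7342.19.62 is under a tariff-rate quota (threshold 4,373 kg). Quantity 4,264 kg is within the quota, so the in-quota rate 3.5% applies to the full value.
Duty = ¥491,681.84 × 3.5% = ¥17,208.86.

¥17,208.86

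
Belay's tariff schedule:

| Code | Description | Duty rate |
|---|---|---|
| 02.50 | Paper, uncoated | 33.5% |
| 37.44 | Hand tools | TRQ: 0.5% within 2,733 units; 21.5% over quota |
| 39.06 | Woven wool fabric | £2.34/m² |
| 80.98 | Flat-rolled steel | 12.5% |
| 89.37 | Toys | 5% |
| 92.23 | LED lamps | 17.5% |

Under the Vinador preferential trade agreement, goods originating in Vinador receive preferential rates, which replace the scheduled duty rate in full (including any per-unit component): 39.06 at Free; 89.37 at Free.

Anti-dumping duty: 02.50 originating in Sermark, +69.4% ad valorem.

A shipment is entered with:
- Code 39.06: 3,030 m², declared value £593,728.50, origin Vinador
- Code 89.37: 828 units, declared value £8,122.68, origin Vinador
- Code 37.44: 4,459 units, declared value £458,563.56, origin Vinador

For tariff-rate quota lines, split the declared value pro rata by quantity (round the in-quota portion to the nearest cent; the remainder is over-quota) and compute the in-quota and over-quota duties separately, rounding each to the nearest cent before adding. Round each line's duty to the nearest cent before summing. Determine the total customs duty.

Line 1 (39.06, Vinador, 3,030 m², £593,728.50):
Base rate for 39.06 is £2.34/m².
Origin Vinador qualifies under the Belay–Vinador agreement and 39.06 is covered: preferential rate Free applies instead.
Duty = £593,728.50 × 0% = £0.00.
Line 2 (89.37, Vinador, 828 units, £8,122.68):
Base rate for 89.37 is 5%.
Origin Vinador qualifies under the Belay–Vinador agreement and 89.37 is covered: preferential rate Free applies instead.
Duty = £8,122.68 × 0% = £0.00.
Line 3 (37.44, Vinador, 4,459 units, £458,563.56):
Code 37.44 is under a tariff-rate quota (threshold 2,733 units). In-quota: 2,733 units at 0.5%; over-quota: 1,726 units at 21.5%.
Pro-rata value split: in-quota = £458,563.56 × 2,733/4,459 = £281,061.72; over-quota = £458,563.56 − £281,061.72 = £177,501.84.
In-quota duty = £281,061.72 × 0.5% = £1,405.31. Over-quota duty = £177,501.84 × 21.5% = £38,162.90.
Line duty = £1,405.31 + £38,162.90 = £39,568.21.
Total = £0.00 + £0.00 + £39,568.21 = £39,568.21.

£39,568.21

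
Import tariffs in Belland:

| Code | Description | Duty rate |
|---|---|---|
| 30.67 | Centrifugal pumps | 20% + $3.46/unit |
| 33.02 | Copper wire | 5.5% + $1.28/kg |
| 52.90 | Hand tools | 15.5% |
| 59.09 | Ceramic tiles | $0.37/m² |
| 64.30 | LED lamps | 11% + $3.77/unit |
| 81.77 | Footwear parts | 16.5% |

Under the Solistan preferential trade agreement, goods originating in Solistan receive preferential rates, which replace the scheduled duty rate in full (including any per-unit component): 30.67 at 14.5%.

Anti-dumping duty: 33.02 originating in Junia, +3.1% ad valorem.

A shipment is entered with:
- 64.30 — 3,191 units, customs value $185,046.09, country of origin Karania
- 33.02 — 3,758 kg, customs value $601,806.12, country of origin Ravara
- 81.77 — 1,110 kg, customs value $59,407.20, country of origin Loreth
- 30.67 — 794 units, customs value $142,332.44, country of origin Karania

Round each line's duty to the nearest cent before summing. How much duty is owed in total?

$111,310.64

Line 1 (64.30, Karania, 3,191 units, $185,046.09):
Base rate for 64.30 is 11% + $3.77/unit.
Duty = $185,046.09 × 11% + 3,191 × $3.77 = $32,385.14.
Line 2 (33.02, Ravara, 3,758 kg, $601,806.12):
Base rate for 33.02 is 5.5% + $1.28/kg.
The additional-duty order on 33.02 targets Junia, not Ravara; it does not apply.
Duty = $601,806.12 × 5.5% + 3,758 × $1.28 = $37,909.58.
Line 3 (81.77, Loreth, 1,110 kg, $59,407.20):
Base rate for 81.77 is 16.5%.
Duty = $59,407.20 × 16.5% = $9,802.19.
Line 4 (30.67, Karania, 794 units, $142,332.44):
Base rate for 30.67 is 20% + $3.46/unit.
30.67 has an FTA preferential rate, but origin Karania is not Solistan; base rate stands.
Duty = $142,332.44 × 20% + 794 × $3.46 = $31,213.73.
Total = $32,385.14 + $37,909.58 + $9,802.19 + $31,213.73 = $111,310.64.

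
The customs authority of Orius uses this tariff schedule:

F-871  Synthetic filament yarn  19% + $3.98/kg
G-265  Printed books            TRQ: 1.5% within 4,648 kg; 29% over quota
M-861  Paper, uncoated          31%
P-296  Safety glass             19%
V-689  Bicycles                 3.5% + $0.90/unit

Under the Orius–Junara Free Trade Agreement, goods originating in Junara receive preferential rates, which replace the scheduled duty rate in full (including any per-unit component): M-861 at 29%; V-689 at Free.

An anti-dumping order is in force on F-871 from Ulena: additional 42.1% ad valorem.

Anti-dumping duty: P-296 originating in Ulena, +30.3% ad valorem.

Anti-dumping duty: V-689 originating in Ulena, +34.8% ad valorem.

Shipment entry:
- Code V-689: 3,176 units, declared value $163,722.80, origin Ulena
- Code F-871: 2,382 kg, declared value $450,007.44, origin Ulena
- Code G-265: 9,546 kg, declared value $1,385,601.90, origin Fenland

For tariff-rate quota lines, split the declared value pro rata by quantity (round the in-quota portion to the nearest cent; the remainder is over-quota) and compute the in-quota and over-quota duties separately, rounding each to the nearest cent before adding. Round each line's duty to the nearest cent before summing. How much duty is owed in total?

$566,292.96

Line 1 (V-689, Ulena, 3,176 units, $163,722.80):
Base rate for V-689 is 3.5% + $0.90/unit.
V-689 has an FTA preferential rate, but origin Ulena is not Junara; base rate stands.
Additional duty on V-689 from Ulena: +34.8%. Applied ad valorem rate: 3.5% + 34.8% = 38.3%.
Duty = $163,722.80 × 38.3% + 3,176 × $0.90 = $65,564.23.
Line 2 (F-871, Ulena, 2,382 kg, $450,007.44):
Base rate for F-871 is 19% + $3.98/kg.
Additional duty on F-871 from Ulena: +42.1%. Applied ad valorem rate: 19% + 42.1% = 61.1%.
Duty = $450,007.44 × 61.1% + 2,382 × $3.98 = $284,434.91.
Line 3 (G-265, Fenland, 9,546 kg, $1,385,601.90):
Code G-265 is under a tariff-rate quota (threshold 4,648 kg). In-quota: 4,648 kg at 1.5%; over-quota: 4,898 kg at 29%.
Pro-rata value split: in-quota = $1,385,601.90 × 4,648/9,546 = $674,657.20; over-quota = $1,385,601.90 − $674,657.20 = $710,944.70.
In-quota duty = $674,657.20 × 1.5% = $10,119.86. Over-quota duty = $710,944.70 × 29% = $206,173.96.
Line duty = $10,119.86 + $206,173.96 = $216,293.82.
Total = $65,564.23 + $284,434.91 + $216,293.82 = $566,292.96.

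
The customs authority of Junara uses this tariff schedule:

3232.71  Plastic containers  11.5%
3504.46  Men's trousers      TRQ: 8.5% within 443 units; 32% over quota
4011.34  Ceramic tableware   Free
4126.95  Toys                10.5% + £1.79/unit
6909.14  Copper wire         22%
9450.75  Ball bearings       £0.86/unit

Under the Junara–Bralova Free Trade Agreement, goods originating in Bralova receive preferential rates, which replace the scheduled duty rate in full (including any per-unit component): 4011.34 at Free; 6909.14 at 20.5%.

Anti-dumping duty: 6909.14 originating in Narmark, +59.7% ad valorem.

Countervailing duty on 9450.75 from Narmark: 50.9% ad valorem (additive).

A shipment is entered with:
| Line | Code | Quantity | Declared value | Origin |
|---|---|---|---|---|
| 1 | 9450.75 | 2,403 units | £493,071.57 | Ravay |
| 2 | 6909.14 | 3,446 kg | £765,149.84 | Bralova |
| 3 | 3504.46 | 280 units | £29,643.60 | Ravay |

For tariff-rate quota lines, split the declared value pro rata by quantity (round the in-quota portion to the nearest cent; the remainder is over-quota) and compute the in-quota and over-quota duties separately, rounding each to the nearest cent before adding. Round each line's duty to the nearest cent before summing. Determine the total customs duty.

£161,442.01

Line 1 (9450.75, Ravay, 2,403 units, £493,071.57):
Base rate for 9450.75 is £0.86/unit.
The additional-duty order on 9450.75 targets Narmark, not Ravay; it does not apply.
Duty = 2,403 × £0.86 = £2,066.58.
Line 2 (6909.14, Bralova, 3,446 kg, £765,149.84):
Base rate for 6909.14 is 22%.
Origin Bralova qualifies under the Junara–Bralova agreement and 6909.14 is covered: preferential rate 20.5% applies instead.
The additional-duty order on 6909.14 targets Narmark, not Bralova; it does not apply.
Duty = £765,149.84 × 20.5% = £156,855.72.
Line 3 (3504.46, Ravay, 280 units, £29,643.60):
Code 3504.46 is under a tariff-rate quota (threshold 443 units). Quantity 280 units is within the quota, so the in-quota rate 8.5% applies to the full value.
Duty = £29,643.60 × 8.5% = £2,519.71.
Total = £2,066.58 + £156,855.72 + £2,519.71 = £161,442.01.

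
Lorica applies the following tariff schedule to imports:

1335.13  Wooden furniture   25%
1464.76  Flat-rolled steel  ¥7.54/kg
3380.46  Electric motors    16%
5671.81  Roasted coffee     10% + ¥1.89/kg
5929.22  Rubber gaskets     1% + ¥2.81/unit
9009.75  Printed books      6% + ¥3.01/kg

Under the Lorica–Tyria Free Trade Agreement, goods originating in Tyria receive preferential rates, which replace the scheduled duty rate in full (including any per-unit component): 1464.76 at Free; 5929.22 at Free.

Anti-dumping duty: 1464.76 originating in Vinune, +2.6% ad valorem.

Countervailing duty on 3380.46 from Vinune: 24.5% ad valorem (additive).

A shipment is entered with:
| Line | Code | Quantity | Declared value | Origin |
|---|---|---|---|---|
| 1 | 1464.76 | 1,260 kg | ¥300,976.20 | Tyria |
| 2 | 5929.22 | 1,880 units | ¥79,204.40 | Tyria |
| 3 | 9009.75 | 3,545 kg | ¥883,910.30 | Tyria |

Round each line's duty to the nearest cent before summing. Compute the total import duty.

¥63,705.07

Line 1 (1464.76, Tyria, 1,260 kg, ¥300,976.20):
Base rate for 1464.76 is ¥7.54/kg.
Origin Tyria qualifies under the Lorica–Tyria agreement and 1464.76 is covered: preferential rate Free applies instead.
The additional-duty order on 1464.76 targets Vinune, not Tyria; it does not apply.
Duty = ¥300,976.20 × 0% = ¥0.00.
Line 2 (5929.22, Tyria, 1,880 units, ¥79,204.40):
Base rate for 5929.22 is 1% + ¥2.81/unit.
Origin Tyria qualifies under the Lorica–Tyria agreement and 5929.22 is covered: preferential rate Free applies instead.
Duty = ¥79,204.40 × 0% = ¥0.00.
Line 3 (9009.75, Tyria, 3,545 kg, ¥883,910.30):
Base rate for 9009.75 is 6% + ¥3.01/kg.
Origin Tyria is the FTA partner but 9009.75 is not on the preference list; base rate stands.
Duty = ¥883,910.30 × 6% + 3,545 × ¥3.01 = ¥63,705.07.
Total = ¥0.00 + ¥0.00 + ¥63,705.07 = ¥63,705.07.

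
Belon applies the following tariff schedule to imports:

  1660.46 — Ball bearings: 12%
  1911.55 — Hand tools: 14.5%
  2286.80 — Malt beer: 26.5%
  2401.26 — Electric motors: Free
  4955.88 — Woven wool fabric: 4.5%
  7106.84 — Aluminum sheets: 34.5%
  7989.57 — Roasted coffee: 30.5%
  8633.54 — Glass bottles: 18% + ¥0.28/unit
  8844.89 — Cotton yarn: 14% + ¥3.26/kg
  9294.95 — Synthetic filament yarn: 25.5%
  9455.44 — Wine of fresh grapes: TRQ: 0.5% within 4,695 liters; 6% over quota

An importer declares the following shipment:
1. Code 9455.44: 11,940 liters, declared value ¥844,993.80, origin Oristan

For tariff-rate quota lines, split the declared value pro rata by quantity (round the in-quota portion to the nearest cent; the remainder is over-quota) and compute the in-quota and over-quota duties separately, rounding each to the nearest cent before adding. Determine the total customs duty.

Line 1 (9455.44, Oristan, 11,940 liters, ¥844,993.80):
Code 9455.44 is under a tariff-rate quota (threshold 4,695 liters). In-quota: 4,695 liters at 0.5%; over-quota: 7,245 liters at 6%.
Pro-rata value split: in-quota = ¥844,993.80 × 4,695/11,940 = ¥332,265.15; over-quota = ¥844,993.80 − ¥332,265.15 = ¥512,728.65.
In-quota duty = ¥332,265.15 × 0.5% = ¥1,661.33. Over-quota duty = ¥512,728.65 × 6% = ¥30,763.72.
Line duty = ¥1,661.33 + ¥30,763.72 = ¥32,425.05.

¥32,425.05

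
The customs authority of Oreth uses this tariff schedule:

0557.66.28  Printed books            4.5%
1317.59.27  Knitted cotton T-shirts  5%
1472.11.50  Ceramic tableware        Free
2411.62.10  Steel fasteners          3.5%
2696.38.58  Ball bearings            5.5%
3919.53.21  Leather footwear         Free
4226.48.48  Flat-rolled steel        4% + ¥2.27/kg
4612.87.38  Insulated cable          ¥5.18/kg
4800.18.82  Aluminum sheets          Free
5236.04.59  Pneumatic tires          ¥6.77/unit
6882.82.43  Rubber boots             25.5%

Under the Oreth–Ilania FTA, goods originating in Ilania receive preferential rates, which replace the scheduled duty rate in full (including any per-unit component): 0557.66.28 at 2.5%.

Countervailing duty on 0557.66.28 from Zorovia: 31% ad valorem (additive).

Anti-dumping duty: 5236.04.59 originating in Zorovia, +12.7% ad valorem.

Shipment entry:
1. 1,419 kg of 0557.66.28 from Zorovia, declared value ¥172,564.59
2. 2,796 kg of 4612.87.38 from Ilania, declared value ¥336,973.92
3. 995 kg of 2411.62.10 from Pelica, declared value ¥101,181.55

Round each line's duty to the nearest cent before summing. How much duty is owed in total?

¥79,285.06

Line 1 (0557.66.28, Zorovia, 1,419 kg, ¥172,564.59):
Base rate for 0557.66.28 is 4.5%.
0557.66.28 has an FTA preferential rate, but origin Zorovia is not Ilania; base rate stands.
Additional duty on 0557.66.28 from Zorovia: +31%. Applied ad valorem rate: 4.5% + 31% = 35.5%.
Duty = ¥172,564.59 × 35.5% = ¥61,260.43.
Line 2 (4612.87.38, Ilania, 2,796 kg, ¥336,973.92):
Base rate for 4612.87.38 is ¥5.18/kg.
Origin Ilania is the FTA partner but 4612.87.38 is not on the preference list; base rate stands.
Duty = 2,796 × ¥5.18 = ¥14,483.28.
Line 3 (2411.62.10, Pelica, 995 kg, ¥101,181.55):
Base rate for 2411.62.10 is 3.5%.
Duty = ¥101,181.55 × 3.5% = ¥3,541.35.
Total = ¥61,260.43 + ¥14,483.28 + ¥3,541.35 = ¥79,285.06.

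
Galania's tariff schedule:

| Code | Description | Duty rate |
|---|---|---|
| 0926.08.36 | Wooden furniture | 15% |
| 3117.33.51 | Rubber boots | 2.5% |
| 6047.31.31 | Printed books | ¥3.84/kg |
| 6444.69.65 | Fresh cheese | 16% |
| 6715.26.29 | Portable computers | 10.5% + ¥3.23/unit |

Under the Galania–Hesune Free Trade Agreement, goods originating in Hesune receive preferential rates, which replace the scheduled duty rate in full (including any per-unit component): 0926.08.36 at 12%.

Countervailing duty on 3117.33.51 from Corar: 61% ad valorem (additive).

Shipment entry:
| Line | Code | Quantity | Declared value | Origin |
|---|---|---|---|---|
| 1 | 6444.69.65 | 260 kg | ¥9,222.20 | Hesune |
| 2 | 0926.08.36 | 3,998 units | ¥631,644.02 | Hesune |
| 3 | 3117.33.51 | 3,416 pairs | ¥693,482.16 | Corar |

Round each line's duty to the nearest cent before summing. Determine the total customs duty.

¥517,634.00

Line 1 (6444.69.65, Hesune, 260 kg, ¥9,222.20):
Base rate for 6444.69.65 is 16%.
Origin Hesune is the FTA partner but 6444.69.65 is not on the preference list; base rate stands.
Duty = ¥9,222.20 × 16% = ¥1,475.55.
Line 2 (0926.08.36, Hesune, 3,998 units, ¥631,644.02):
Base rate for 0926.08.36 is 15%.
Origin Hesune qualifies under the Galania–Hesune agreement and 0926.08.36 is covered: preferential rate 12% applies instead.
Duty = ¥631,644.02 × 12% = ¥75,797.28.
Line 3 (3117.33.51, Corar, 3,416 pairs, ¥693,482.16):
Base rate for 3117.33.51 is 2.5%.
Additional duty on 3117.33.51 from Corar: +61%. Applied ad valorem rate: 2.5% + 61% = 63.5%.
Duty = ¥693,482.16 × 63.5% = ¥440,361.17.
Total = ¥1,475.55 + ¥75,797.28 + ¥440,361.17 = ¥517,634.00.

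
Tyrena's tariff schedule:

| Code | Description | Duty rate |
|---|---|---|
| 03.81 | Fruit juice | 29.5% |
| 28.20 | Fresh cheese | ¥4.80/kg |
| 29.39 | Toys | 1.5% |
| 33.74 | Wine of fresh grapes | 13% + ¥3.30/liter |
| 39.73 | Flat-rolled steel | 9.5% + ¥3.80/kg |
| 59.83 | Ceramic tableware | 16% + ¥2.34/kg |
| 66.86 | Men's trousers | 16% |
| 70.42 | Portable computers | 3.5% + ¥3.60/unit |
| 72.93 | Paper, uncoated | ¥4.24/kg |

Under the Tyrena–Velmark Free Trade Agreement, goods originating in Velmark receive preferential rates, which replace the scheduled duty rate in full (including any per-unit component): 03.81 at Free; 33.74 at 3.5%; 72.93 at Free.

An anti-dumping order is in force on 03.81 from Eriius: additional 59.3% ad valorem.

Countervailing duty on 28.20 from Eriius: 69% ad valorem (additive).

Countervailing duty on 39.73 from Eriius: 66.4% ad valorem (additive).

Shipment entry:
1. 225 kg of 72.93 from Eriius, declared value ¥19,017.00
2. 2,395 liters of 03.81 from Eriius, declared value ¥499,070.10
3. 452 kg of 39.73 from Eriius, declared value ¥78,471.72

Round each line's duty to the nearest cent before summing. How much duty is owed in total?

Line 1 (72.93, Eriius, 225 kg, ¥19,017.00):
Base rate for 72.93 is ¥4.24/kg.
72.93 has an FTA preferential rate, but origin Eriius is not Velmark; base rate stands.
Duty = 225 × ¥4.24 = ¥954.00.
Line 2 (03.81, Eriius, 2,395 liters, ¥499,070.10):
Base rate for 03.81 is 29.5%.
03.81 has an FTA preferential rate, but origin Eriius is not Velmark; base rate stands.
Additional duty on 03.81 from Eriius: +59.3%. Applied ad valorem rate: 29.5% + 59.3% = 88.8%.
Duty = ¥499,070.10 × 88.8% = ¥443,174.25.
Line 3 (39.73, Eriius, 452 kg, ¥78,471.72):
Base rate for 39.73 is 9.5% + ¥3.80/kg.
Additional duty on 39.73 from Eriius: +66.4%. Applied ad valorem rate: 9.5% + 66.4% = 75.9%.
Duty = ¥78,471.72 × 75.9% + 452 × ¥3.80 = ¥61,277.64.
Total = ¥954.00 + ¥443,174.25 + ¥61,277.64 = ¥505,405.89.

¥505,405.89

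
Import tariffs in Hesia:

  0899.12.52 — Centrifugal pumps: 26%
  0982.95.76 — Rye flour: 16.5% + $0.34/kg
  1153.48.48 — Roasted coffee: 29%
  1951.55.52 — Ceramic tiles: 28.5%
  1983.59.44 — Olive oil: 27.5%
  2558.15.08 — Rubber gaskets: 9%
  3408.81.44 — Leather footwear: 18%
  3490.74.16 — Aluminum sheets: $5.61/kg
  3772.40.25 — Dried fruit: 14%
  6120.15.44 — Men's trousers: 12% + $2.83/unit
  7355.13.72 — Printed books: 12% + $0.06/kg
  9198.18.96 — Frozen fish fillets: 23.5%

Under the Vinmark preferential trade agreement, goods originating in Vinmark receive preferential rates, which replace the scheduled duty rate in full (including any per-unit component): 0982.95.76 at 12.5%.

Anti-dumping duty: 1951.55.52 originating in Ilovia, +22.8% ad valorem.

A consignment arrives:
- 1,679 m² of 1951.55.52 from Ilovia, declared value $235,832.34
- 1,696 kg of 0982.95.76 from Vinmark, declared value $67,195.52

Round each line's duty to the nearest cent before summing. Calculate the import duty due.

Line 1 (1951.55.52, Ilovia, 1,679 m², $235,832.34):
Base rate for 1951.55.52 is 28.5%.
Additional duty on 1951.55.52 from Ilovia: +22.8%. Applied ad valorem rate: 28.5% + 22.8% = 51.3%.
Duty = $235,832.34 × 51.3% = $120,981.99.
Line 2 (0982.95.76, Vinmark, 1,696 kg, $67,195.52):
Base rate for 0982.95.76 is 16.5% + $0.34/kg.
Origin Vinmark qualifies under the Hesia–Vinmark agreement and 0982.95.76 is covered: preferential rate 12.5% applies instead.
Duty = $67,195.52 × 12.5% = $8,399.44.
Total = $120,981.99 + $8,399.44 = $129,381.43.

$129,381.43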